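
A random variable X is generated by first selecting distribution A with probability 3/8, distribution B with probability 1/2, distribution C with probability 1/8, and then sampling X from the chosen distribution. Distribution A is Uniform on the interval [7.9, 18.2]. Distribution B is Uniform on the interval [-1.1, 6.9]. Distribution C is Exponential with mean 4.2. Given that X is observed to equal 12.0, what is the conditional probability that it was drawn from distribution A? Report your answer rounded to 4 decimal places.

0.9552

Likelihoods f(12.0 | ·): A: 0.0970874; B: 0; C: 0.0136744.
Posterior ∝ prior × likelihood. Numerator for A: 0.375·0.0970874 = 0.0364078.
Normalizing constant: 0.375·0.0970874 + 0.5·0 + 0.125·0.0136744 = 0.0381171.
P(A | observation) = 0.0364078 / 0.0381171 = 0.955156.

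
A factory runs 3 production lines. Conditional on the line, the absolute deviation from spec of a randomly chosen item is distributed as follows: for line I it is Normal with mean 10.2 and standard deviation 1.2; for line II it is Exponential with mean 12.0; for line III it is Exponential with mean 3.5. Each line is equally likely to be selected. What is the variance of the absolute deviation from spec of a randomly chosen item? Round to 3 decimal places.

65.939

Per component, I: μ=10.2, E[X²]=105.48; II: μ=12, E[X²]=288; III: μ=3.5, E[X²]=24.5.
E[X] = 0.333333·10.2 + 0.333333·12 + 0.333333·3.5 = 8.56667.
E[X²] = 0.333333·105.48 + 0.333333·288 + 0.333333·24.5 = 139.327.
Var(X) = E[X²] − (E[X])² = 139.327 − 73.3878 = 65.9389.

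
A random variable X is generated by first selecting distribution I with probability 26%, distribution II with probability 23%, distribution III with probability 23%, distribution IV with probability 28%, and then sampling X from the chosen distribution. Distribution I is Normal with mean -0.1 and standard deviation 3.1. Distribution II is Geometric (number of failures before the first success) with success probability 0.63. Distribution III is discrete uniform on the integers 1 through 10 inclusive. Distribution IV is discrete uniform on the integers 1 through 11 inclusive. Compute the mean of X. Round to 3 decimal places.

Component means — I: -0.1; II: 0.587302; III: 5.5; IV: 6.
E[X] = 0.26·-0.1 + 0.23·0.587302 + 0.23·5.5 + 0.28·6 = 3.05408.

3.054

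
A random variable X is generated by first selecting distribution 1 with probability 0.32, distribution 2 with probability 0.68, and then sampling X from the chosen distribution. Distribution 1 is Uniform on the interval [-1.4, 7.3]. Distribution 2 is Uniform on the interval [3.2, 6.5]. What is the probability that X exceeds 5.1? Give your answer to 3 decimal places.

0.369

Conditional on each component, P(X > 5.1): 1: 0.252874; 2: 0.424242.
By total probability, P(X > 5.1) = 0.32·0.252874 + 0.68·0.424242 = 0.369404.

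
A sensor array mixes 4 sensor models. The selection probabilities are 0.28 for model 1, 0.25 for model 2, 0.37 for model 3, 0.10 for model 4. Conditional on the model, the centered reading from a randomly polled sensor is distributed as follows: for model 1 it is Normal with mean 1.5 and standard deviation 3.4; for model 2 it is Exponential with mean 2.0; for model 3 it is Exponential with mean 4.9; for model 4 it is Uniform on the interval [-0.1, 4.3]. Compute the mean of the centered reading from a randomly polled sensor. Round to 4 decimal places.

2.9430

Component means — 1: 1.5; 2: 2; 3: 4.9; 4: 2.1.
E[X] = 0.28·1.5 + 0.25·2 + 0.37·4.9 + 0.1·2.1 = 2.943.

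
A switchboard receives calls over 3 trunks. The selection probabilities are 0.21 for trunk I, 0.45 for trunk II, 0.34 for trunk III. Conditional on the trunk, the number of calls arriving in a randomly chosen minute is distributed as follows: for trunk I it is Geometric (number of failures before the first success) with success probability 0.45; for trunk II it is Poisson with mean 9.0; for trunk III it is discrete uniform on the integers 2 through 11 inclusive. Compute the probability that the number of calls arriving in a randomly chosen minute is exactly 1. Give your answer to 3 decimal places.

0.052

Conditional on each trunk, P(X = 1): I: 0.2475; II: 0.00111069; III: 0.
By total probability, P(X = 1) = 0.21·0.2475 + 0.45·0.00111069 + 0.34·0 = 0.0524748.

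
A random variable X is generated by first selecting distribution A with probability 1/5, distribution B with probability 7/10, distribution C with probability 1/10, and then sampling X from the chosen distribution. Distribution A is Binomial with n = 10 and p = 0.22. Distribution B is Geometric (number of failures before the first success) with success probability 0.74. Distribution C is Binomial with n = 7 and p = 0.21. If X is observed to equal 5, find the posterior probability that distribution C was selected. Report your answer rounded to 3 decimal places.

Likelihoods P(X=5 | ·): A: 0.0374962; B: 0.000879222; C: 0.00535266.
Posterior ∝ prior × likelihood. Numerator for C: 0.1·0.00535266 = 0.000535266.
Normalizing constant: 0.2·0.0374962 + 0.7·0.000879222 + 0.1·0.00535266 = 0.00864996.
P(C | observation) = 0.000535266 / 0.00864996 = 0.0618808.

0.062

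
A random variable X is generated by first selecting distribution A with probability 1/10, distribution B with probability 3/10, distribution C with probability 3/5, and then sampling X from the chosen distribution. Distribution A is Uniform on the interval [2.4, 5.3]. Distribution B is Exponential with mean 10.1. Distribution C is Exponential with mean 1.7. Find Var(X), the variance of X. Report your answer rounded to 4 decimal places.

46.5571

Per component, A: μ=3.85, E[X²]=15.5233; B: μ=10.1, E[X²]=204.02; C: μ=1.7, E[X²]=5.78.
E[X] = 0.1·3.85 + 0.3·10.1 + 0.6·1.7 = 4.435.
E[X²] = 0.1·15.5233 + 0.3·204.02 + 0.6·5.78 = 66.2263.
Var(X) = E[X²] − (E[X])² = 66.2263 − 19.6692 = 46.5571.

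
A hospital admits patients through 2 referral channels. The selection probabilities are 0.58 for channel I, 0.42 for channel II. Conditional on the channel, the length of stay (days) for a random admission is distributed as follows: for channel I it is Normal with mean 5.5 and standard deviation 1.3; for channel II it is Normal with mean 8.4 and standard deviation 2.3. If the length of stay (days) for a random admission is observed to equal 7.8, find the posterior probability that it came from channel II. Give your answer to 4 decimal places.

Likelihoods f(7.8 | ·): I: 0.064159; II: 0.16765.
Posterior ∝ prior × likelihood. Numerator for II: 0.42·0.16765 = 0.0704132.
Normalizing constant: 0.58·0.064159 + 0.42·0.16765 = 0.107625.
P(II | observation) = 0.0704132 / 0.107625 = 0.654243.

0.6542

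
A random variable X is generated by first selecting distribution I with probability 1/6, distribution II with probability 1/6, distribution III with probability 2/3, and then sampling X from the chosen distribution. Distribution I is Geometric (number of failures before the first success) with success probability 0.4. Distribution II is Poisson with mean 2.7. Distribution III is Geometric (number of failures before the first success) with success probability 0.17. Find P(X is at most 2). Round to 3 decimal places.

0.498

Conditional on each component, P(X ≤ 2): I: 0.784; II: 0.493624; III: 0.428213.
By total probability, P(X ≤ 2) = 0.166667·0.784 + 0.166667·0.493624 + 0.666667·0.428213 = 0.498413.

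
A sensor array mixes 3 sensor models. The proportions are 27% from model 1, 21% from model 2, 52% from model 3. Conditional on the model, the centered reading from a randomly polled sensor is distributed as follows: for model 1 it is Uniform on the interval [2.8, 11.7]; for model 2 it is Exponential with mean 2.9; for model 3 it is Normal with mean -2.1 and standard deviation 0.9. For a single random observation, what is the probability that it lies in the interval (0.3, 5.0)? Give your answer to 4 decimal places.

0.2206

Conditional on each model, P(0.3 < X < 5.0): 1: 0.247191; 2: 0.723396; 3: 0.00383038.
By total probability, P(0.3 < X < 5.0) = 0.27·0.247191 + 0.21·0.723396 + 0.52·0.00383038 = 0.220647.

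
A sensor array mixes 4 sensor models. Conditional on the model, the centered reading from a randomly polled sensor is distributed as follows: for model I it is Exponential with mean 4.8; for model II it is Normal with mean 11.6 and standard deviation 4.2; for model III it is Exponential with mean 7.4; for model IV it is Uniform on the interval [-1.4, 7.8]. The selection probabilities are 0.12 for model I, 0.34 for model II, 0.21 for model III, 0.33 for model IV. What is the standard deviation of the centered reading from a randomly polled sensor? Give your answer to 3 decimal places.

5.928

Per component, I: μ=4.8, E[X²]=46.08; II: μ=11.6, E[X²]=152.2; III: μ=7.4, E[X²]=109.52; IV: μ=3.2, E[X²]=17.2933.
E[X] = 0.12·4.8 + 0.34·11.6 + 0.21·7.4 + 0.33·3.2 = 7.13.
E[X²] = 0.12·46.08 + 0.34·152.2 + 0.21·109.52 + 0.33·17.2933 = 85.9836.
Var(X) = E[X²] − (E[X])² = 85.9836 − 50.8369 = 35.1467.
SD(X) = √35.1467 = 5.92847.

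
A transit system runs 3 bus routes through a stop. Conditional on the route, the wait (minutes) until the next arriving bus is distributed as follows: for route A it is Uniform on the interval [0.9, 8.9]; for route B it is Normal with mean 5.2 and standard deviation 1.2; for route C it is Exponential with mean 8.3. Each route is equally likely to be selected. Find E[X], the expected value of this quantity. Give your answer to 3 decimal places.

Component means — A: 4.9; B: 5.2; C: 8.3.
E[X] = 0.333333·4.9 + 0.333333·5.2 + 0.333333·8.3 = 6.13333.

6.133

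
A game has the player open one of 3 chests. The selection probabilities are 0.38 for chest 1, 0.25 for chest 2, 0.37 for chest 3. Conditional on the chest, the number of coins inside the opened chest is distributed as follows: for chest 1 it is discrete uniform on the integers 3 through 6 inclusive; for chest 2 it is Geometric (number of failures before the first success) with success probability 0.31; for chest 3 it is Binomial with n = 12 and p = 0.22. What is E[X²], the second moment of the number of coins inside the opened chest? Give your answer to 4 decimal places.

For each component E[X²] = Var + (mean)², giving 1: 21.5; 2: 12.1342; 3: 9.0288.
Overall E[X²] = 0.38·21.5 + 0.25·12.1342 + 0.37·9.0288 = 14.5442.

14.5442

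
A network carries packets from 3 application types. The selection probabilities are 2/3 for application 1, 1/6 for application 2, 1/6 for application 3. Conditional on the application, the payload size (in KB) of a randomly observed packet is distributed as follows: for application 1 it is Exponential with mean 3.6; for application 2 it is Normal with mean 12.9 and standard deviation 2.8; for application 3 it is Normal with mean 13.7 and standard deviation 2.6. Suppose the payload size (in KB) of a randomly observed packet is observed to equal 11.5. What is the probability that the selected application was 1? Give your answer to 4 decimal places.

Likelihoods f(11.5 | ·): 1: 0.0113859; 2: 0.125738; 3: 0.107267.
Posterior ∝ prior × likelihood. Numerator for 1: 0.666667·0.0113859 = 0.00759061.
Normalizing constant: 0.666667·0.0113859 + 0.166667·0.125738 + 0.166667·0.107267 = 0.0464246.
P(1 | observation) = 0.00759061 / 0.0464246 = 0.163504.

0.1635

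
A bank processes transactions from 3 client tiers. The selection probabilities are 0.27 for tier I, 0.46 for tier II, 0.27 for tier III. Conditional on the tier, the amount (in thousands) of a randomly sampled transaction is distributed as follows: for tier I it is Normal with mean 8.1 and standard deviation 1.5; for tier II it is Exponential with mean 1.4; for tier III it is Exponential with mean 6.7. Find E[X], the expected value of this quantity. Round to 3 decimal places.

4.640

Component means — I: 8.1; II: 1.4; III: 6.7.
E[X] = 0.27·8.1 + 0.46·1.4 + 0.27·6.7 = 4.64.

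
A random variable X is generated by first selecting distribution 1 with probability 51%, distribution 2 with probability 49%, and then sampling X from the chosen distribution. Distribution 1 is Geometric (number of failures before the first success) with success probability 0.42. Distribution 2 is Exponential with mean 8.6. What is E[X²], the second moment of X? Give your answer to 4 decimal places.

For each component E[X²] = Var + (mean)², giving 1: 5.19501; 2: 147.92.
Overall E[X²] = 0.51·5.19501 + 0.49·147.92 = 75.1303.

75.1303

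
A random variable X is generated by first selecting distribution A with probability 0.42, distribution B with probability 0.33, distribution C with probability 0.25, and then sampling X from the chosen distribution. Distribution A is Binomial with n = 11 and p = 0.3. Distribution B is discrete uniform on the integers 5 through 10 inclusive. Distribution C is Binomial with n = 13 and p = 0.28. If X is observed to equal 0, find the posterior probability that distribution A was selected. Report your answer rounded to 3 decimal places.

0.704

Likelihoods P(X=0 | ·): A: 0.0197733; B: 0; C: 0.0139741.
Posterior ∝ prior × likelihood. Numerator for A: 0.42·0.0197733 = 0.00830477.
Normalizing constant: 0.42·0.0197733 + 0.33·0 + 0.25·0.0139741 = 0.0117983.
P(A | observation) = 0.00830477 / 0.0117983 = 0.703897.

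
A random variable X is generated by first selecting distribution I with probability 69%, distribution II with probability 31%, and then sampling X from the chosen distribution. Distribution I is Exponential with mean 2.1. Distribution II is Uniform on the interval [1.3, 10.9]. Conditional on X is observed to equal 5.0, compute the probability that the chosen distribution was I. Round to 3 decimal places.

Likelihoods f(5.0 | ·): I: 0.0440298; II: 0.104167.
Posterior ∝ prior × likelihood. Numerator for I: 0.69·0.0440298 = 0.0303805.
Normalizing constant: 0.69·0.0440298 + 0.31·0.104167 = 0.0626722.
P(I | observation) = 0.0303805 / 0.0626722 = 0.484753.

0.485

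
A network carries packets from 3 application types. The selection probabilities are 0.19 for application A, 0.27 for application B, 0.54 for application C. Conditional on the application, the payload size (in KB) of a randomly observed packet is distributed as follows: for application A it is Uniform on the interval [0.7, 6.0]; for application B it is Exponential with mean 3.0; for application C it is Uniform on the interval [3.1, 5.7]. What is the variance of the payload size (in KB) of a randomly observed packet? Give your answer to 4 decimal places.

3.5841

Per component, A: μ=3.35, E[X²]=13.5633; B: μ=3, E[X²]=18; C: μ=4.4, E[X²]=19.9233.
E[X] = 0.19·3.35 + 0.27·3 + 0.54·4.4 = 3.8225.
E[X²] = 0.19·13.5633 + 0.27·18 + 0.54·19.9233 = 18.1956.
Var(X) = E[X²] − (E[X])² = 18.1956 − 14.6115 = 3.58413.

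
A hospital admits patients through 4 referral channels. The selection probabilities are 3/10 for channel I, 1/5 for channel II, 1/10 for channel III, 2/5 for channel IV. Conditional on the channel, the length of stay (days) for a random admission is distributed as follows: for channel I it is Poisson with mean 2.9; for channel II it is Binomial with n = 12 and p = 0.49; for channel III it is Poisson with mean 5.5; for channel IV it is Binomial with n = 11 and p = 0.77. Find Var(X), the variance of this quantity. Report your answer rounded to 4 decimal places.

8.1500

Per component, I: μ=2.9, E[X²]=11.31; II: μ=5.88, E[X²]=37.5732; III: μ=5.5, E[X²]=35.75; IV: μ=8.47, E[X²]=73.689.
E[X] = 0.3·2.9 + 0.2·5.88 + 0.1·5.5 + 0.4·8.47 = 5.984.
E[X²] = 0.3·11.31 + 0.2·37.5732 + 0.1·35.75 + 0.4·73.689 = 43.9582.
Var(X) = E[X²] − (E[X])² = 43.9582 − 35.8083 = 8.14998.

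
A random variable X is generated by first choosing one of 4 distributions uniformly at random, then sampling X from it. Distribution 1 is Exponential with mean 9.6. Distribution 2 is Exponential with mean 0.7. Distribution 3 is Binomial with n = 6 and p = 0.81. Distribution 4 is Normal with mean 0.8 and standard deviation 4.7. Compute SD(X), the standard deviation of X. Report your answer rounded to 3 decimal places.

6.498

Per component, 1: μ=9.6, E[X²]=184.32; 2: μ=0.7, E[X²]=0.98; 3: μ=4.86, E[X²]=24.543; 4: μ=0.8, E[X²]=22.73.
E[X] = 0.25·9.6 + 0.25·0.7 + 0.25·4.86 + 0.25·0.8 = 3.99.
E[X²] = 0.25·184.32 + 0.25·0.98 + 0.25·24.543 + 0.25·22.73 = 58.1433.
Var(X) = E[X²] − (E[X])² = 58.1433 − 15.9201 = 42.2232.
SD(X) = √42.2232 = 6.49793.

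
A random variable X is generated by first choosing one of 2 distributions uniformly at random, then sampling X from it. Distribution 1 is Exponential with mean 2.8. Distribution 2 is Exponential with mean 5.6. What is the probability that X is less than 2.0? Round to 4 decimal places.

Conditional on each component, P(X < 2.0): 1: 0.510458; 2: 0.300327.
By total probability, P(X < 2.0) = 0.5·0.510458 + 0.5·0.300327 = 0.405393.

0.4054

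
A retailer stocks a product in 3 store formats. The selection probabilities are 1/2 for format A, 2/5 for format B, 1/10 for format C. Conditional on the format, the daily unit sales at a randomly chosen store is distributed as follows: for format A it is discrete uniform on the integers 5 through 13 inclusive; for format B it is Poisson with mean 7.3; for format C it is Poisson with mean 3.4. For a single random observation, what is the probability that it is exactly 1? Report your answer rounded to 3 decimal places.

0.013

Conditional on each format, P(X = 1): A: 0; B: 0.00493143; C: 0.113469.
By total probability, P(X = 1) = 0.5·0 + 0.4·0.00493143 + 0.1·0.113469 = 0.0133195.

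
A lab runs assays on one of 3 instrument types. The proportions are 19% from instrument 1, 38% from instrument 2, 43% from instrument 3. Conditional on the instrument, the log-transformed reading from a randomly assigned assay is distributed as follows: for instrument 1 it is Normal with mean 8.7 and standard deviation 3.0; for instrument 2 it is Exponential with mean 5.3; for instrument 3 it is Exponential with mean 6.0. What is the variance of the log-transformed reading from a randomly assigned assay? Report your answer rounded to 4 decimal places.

29.3745

Per component, 1: μ=8.7, E[X²]=84.69; 2: μ=5.3, E[X²]=56.18; 3: μ=6, E[X²]=72.
E[X] = 0.19·8.7 + 0.38·5.3 + 0.43·6 = 6.247.
E[X²] = 0.19·84.69 + 0.38·56.18 + 0.43·72 = 68.3995.
Var(X) = E[X²] − (E[X])² = 68.3995 − 39.025 = 29.3745.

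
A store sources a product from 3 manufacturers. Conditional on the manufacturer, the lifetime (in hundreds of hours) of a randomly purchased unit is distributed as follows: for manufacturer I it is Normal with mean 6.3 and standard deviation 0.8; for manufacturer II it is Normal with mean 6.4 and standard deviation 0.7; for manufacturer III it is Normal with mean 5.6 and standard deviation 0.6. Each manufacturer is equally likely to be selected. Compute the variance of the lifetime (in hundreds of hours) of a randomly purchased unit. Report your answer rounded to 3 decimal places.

Per component, I: μ=6.3, E[X²]=40.33; II: μ=6.4, E[X²]=41.45; III: μ=5.6, E[X²]=31.72.
E[X] = 0.333333·6.3 + 0.333333·6.4 + 0.333333·5.6 = 6.1.
E[X²] = 0.333333·40.33 + 0.333333·41.45 + 0.333333·31.72 = 37.8333.
Var(X) = E[X²] − (E[X])² = 37.8333 − 37.21 = 0.623333.

0.623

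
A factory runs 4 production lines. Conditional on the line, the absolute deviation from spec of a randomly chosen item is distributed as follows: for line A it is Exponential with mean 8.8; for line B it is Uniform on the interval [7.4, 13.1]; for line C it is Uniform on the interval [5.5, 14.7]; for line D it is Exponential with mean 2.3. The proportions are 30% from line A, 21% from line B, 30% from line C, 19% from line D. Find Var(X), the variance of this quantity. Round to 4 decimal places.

35.6056

Per component, A: μ=8.8, E[X²]=154.88; B: μ=10.25, E[X²]=107.77; C: μ=10.1, E[X²]=109.063; D: μ=2.3, E[X²]=10.58.
E[X] = 0.3·8.8 + 0.21·10.25 + 0.3·10.1 + 0.19·2.3 = 8.2595.
E[X²] = 0.3·154.88 + 0.21·107.77 + 0.3·109.063 + 0.19·10.58 = 103.825.
Var(X) = E[X²] − (E[X])² = 103.825 − 68.2193 = 35.6056.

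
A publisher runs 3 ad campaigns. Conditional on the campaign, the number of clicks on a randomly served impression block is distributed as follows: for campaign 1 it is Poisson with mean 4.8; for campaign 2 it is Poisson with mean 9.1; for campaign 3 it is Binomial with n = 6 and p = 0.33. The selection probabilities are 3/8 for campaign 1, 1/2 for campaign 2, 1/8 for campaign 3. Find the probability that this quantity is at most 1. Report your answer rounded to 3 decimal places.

0.063

Conditional on each campaign, P(X ≤ 1): 1: 0.0477325; 2: 0.00112782; 3: 0.357783.
By total probability, P(X ≤ 1) = 0.375·0.0477325 + 0.5·0.00112782 + 0.125·0.357783 = 0.0631865.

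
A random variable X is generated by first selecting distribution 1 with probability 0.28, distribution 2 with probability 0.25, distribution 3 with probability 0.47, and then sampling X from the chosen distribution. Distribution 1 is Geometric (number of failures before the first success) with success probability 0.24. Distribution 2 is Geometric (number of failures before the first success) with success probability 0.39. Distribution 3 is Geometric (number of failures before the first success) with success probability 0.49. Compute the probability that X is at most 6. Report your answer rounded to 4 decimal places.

0.9469

Conditional on each component, P(X ≤ 6): 1: 0.853548; 2: 0.968573; 3: 0.991026.
By total probability, P(X ≤ 6) = 0.28·0.853548 + 0.25·0.968573 + 0.47·0.991026 = 0.946919.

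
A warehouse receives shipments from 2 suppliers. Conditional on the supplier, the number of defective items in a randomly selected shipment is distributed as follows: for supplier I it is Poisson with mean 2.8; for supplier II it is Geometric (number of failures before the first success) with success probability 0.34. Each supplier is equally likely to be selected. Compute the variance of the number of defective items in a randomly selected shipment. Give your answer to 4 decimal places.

Per component, I: μ=2.8, E[X²]=10.64; II: μ=1.94118, E[X²]=9.47751.
E[X] = 0.5·2.8 + 0.5·1.94118 = 2.37059.
E[X²] = 0.5·10.64 + 0.5·9.47751 = 10.0588.
Var(X) = E[X²] − (E[X])² = 10.0588 − 5.61969 = 4.43907.

4.4391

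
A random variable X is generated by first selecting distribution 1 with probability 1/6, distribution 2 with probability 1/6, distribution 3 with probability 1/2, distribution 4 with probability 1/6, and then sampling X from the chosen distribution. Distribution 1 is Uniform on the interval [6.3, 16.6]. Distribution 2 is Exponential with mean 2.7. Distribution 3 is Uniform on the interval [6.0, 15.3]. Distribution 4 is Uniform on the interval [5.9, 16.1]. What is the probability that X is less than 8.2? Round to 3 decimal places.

0.345

Conditional on each component, P(X < 8.2): 1: 0.184466; 2: 0.952023; 3: 0.236559; 4: 0.22549.
By total probability, P(X < 8.2) = 0.166667·0.184466 + 0.166667·0.952023 + 0.5·0.236559 + 0.166667·0.22549 = 0.345276.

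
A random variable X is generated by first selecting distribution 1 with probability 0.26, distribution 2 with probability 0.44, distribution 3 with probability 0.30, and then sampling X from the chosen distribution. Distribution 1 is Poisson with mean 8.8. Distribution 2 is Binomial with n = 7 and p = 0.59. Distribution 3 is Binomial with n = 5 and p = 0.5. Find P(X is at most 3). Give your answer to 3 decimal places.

Conditional on each component, P(X ≤ 3): 1: 0.0244336; 2: 0.309381; 3: 0.8125.
By total probability, P(X ≤ 3) = 0.26·0.0244336 + 0.44·0.309381 + 0.3·0.8125 = 0.38623.

0.386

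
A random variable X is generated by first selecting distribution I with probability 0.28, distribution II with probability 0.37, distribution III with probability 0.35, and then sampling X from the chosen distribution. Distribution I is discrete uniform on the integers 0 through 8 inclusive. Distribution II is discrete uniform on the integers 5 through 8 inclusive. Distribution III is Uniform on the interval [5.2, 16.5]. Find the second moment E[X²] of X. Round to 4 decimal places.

For each component E[X²] = Var + (mean)², giving I: 22.6667; II: 43.5; III: 128.363.
Overall E[X²] = 0.28·22.6667 + 0.37·43.5 + 0.35·128.363 = 67.3688.

67.3688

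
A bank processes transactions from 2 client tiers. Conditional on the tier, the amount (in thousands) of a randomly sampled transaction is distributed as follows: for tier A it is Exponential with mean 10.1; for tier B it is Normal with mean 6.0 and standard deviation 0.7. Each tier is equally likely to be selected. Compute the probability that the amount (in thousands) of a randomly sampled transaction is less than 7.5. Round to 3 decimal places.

0.754

Conditional on each tier, P(X < 7.5): A: 0.524113; B: 0.983938.
By total probability, P(X < 7.5) = 0.5·0.524113 + 0.5·0.983938 = 0.754025.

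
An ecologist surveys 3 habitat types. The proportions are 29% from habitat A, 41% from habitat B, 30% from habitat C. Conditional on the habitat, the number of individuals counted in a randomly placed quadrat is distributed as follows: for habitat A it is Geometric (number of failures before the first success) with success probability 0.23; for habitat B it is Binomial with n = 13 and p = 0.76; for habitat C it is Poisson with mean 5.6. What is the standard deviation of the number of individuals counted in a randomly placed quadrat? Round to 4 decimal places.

3.8264

Per component, A: μ=3.34783, E[X²]=25.7637; B: μ=9.88, E[X²]=99.9856; C: μ=5.6, E[X²]=36.96.
E[X] = 0.29·3.34783 + 0.41·9.88 + 0.3·5.6 = 6.70167.
E[X²] = 0.29·25.7637 + 0.41·99.9856 + 0.3·36.96 = 59.5536.
Var(X) = E[X²] − (E[X])² = 59.5536 − 44.9124 = 14.6412.
SD(X) = √14.6412 = 3.82638.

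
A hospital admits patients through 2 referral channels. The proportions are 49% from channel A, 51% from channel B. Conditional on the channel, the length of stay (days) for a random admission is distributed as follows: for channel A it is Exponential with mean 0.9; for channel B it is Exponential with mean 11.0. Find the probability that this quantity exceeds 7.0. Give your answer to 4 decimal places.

0.2701

Conditional on each channel, P(X > 7.0): A: 0.000418942; B: 0.529213.
By total probability, P(X > 7.0) = 0.49·0.000418942 + 0.51·0.529213 = 0.270104.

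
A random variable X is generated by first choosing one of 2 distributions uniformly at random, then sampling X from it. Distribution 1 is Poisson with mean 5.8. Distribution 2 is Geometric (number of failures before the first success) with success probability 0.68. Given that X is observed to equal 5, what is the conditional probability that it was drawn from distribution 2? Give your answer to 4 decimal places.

Likelihoods P(X=5 | ·): 1: 0.165596; 2: 0.0022817.
Posterior ∝ prior × likelihood. Numerator for 2: 0.5·0.0022817 = 0.00114085.
Normalizing constant: 0.5·0.165596 + 0.5·0.0022817 = 0.083939.
P(2 | observation) = 0.00114085 / 0.083939 = 0.0135914.

0.0136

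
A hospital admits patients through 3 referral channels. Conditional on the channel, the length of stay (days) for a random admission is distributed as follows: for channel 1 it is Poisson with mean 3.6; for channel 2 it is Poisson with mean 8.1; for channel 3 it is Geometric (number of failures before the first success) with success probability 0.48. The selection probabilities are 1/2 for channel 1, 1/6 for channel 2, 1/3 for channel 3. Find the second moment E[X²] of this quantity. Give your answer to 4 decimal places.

21.7085

For each component E[X²] = Var + (mean)², giving 1: 16.56; 2: 73.71; 3: 3.43056.
Overall E[X²] = 0.5·16.56 + 0.166667·73.71 + 0.333333·3.43056 = 21.7085.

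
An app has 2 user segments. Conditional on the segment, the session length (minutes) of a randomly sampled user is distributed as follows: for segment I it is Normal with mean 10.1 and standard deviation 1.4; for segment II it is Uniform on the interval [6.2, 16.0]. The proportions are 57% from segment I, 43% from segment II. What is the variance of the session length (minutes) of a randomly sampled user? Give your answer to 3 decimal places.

4.804

Per component, I: μ=10.1, E[X²]=103.97; II: μ=11.1, E[X²]=131.213.
E[X] = 0.57·10.1 + 0.43·11.1 = 10.53.
E[X²] = 0.57·103.97 + 0.43·131.213 = 115.685.
Var(X) = E[X²] − (E[X])² = 115.685 − 110.881 = 4.80373.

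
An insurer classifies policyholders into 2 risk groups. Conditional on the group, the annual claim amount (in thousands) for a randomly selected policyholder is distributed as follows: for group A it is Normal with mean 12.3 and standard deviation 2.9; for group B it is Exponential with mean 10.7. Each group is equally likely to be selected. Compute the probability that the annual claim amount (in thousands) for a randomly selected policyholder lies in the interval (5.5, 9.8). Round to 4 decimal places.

0.1914

Conditional on each group, P(5.5 < X < 9.8): A: 0.184807; B: 0.197926.
By total probability, P(5.5 < X < 9.8) = 0.5·0.184807 + 0.5·0.197926 = 0.191366.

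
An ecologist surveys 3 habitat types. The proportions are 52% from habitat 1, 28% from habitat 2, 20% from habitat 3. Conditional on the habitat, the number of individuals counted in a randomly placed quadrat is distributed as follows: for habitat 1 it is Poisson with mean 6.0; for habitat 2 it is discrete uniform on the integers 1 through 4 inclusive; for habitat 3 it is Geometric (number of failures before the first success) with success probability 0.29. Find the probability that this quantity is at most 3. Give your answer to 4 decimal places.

0.4378

Conditional on each habitat, P(X ≤ 3): 1: 0.151204; 2: 0.75; 3: 0.745883.
By total probability, P(X ≤ 3) = 0.52·0.151204 + 0.28·0.75 + 0.2·0.745883 = 0.437803.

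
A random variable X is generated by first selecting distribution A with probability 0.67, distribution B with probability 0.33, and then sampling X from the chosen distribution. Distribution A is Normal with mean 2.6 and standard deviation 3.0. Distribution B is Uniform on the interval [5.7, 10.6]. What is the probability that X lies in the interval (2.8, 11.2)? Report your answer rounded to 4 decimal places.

Conditional on each component, P(2.8 < X < 11.2): A: 0.471349; B: 1.
By total probability, P(2.8 < X < 11.2) = 0.67·0.471349 + 0.33·1 = 0.645804.

0.6458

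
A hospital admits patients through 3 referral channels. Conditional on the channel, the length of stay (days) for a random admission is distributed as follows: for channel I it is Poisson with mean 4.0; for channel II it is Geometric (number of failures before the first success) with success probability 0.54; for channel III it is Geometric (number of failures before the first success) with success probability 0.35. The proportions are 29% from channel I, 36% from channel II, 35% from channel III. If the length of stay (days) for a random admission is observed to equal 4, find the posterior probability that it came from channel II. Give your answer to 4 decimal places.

Likelihoods P(X=4 | ·): I: 0.195367; II: 0.0241783; III: 0.0624772.
Posterior ∝ prior × likelihood. Numerator for II: 0.36·0.0241783 = 0.00870417.
Normalizing constant: 0.29·0.195367 + 0.36·0.0241783 + 0.35·0.0624772 = 0.0872276.
P(II | observation) = 0.00870417 / 0.0872276 = 0.099787.

0.0998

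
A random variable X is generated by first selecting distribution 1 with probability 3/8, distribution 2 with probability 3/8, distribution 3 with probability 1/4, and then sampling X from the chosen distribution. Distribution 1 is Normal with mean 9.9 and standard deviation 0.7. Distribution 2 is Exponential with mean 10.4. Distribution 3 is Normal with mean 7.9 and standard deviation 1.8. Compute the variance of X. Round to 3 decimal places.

Per component, 1: μ=9.9, E[X²]=98.5; 2: μ=10.4, E[X²]=216.32; 3: μ=7.9, E[X²]=65.65.
E[X] = 0.375·9.9 + 0.375·10.4 + 0.25·7.9 = 9.5875.
E[X²] = 0.375·98.5 + 0.375·216.32 + 0.25·65.65 = 134.47.
Var(X) = E[X²] − (E[X])² = 134.47 − 91.9202 = 42.5498.

42.550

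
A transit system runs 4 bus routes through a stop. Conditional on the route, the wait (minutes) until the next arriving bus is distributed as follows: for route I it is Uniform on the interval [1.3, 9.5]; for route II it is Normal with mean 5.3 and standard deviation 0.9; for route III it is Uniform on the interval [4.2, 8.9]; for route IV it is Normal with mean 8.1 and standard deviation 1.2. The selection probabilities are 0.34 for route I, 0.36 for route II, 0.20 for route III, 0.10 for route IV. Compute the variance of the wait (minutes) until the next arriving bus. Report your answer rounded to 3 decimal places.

Per component, I: μ=5.4, E[X²]=34.7633; II: μ=5.3, E[X²]=28.9; III: μ=6.55, E[X²]=44.7433; IV: μ=8.1, E[X²]=67.05.
E[X] = 0.34·5.4 + 0.36·5.3 + 0.2·6.55 + 0.1·8.1 = 5.864.
E[X²] = 0.34·34.7633 + 0.36·28.9 + 0.2·44.7433 + 0.1·67.05 = 37.8772.
Var(X) = E[X²] − (E[X])² = 37.8772 − 34.3865 = 3.4907.

3.491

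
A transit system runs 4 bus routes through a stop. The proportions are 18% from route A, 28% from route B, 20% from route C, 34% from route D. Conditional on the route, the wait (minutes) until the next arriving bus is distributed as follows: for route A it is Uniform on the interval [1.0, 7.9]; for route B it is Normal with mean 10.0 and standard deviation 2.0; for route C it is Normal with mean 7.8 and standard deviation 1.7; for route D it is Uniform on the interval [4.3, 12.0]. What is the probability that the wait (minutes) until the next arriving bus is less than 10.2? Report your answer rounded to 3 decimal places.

Conditional on each route, P(X < 10.2): A: 1; B: 0.539828; C: 0.92099; D: 0.766234.
By total probability, P(X < 10.2) = 0.18·1 + 0.28·0.539828 + 0.2·0.92099 + 0.34·0.766234 = 0.775869.

0.776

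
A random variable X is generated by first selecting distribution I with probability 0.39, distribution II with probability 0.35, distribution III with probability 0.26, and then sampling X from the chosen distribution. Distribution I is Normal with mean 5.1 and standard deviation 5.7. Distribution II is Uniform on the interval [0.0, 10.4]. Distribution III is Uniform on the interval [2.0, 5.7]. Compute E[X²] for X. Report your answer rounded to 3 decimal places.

For each component E[X²] = Var + (mean)², giving I: 58.5; II: 36.0533; III: 15.9633.
Overall E[X²] = 0.39·58.5 + 0.35·36.0533 + 0.26·15.9633 = 39.5841.

39.584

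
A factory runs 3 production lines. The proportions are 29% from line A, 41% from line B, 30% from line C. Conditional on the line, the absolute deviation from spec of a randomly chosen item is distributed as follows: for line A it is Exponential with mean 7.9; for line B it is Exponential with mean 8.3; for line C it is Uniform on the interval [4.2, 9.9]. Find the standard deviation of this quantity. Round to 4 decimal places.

Per component, A: μ=7.9, E[X²]=124.82; B: μ=8.3, E[X²]=137.78; C: μ=7.05, E[X²]=52.41.
E[X] = 0.29·7.9 + 0.41·8.3 + 0.3·7.05 = 7.809.
E[X²] = 0.29·124.82 + 0.41·137.78 + 0.3·52.41 = 108.411.
Var(X) = E[X²] − (E[X])² = 108.411 − 60.9805 = 47.4301.
SD(X) = √47.4301 = 6.88695.

6.8870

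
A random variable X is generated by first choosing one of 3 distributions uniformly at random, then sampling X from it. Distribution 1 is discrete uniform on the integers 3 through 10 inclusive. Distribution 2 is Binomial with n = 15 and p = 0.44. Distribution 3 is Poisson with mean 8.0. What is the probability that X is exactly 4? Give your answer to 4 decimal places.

0.0897

Conditional on each component, P(X = 4): 1: 0.125; 2: 0.0868984; 3: 0.0572523.
By total probability, P(X = 4) = 0.333333·0.125 + 0.333333·0.0868984 + 0.333333·0.0572523 = 0.0897169.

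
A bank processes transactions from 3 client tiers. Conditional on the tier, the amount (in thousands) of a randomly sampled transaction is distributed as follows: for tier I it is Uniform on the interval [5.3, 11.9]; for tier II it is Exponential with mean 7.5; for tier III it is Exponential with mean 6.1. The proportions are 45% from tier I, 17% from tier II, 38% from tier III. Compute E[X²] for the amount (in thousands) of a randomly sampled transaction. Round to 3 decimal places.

For each component E[X²] = Var + (mean)², giving I: 77.59; II: 112.5; III: 74.42.
Overall E[X²] = 0.45·77.59 + 0.17·112.5 + 0.38·74.42 = 82.3201.

82.320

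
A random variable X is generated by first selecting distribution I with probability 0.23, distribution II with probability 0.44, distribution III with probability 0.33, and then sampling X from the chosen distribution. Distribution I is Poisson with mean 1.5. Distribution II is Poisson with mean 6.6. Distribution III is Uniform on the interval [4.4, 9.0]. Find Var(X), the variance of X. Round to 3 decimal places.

8.517

Per component, I: μ=1.5, E[X²]=3.75; II: μ=6.6, E[X²]=50.16; III: μ=6.7, E[X²]=46.6533.
E[X] = 0.23·1.5 + 0.44·6.6 + 0.33·6.7 = 5.46.
E[X²] = 0.23·3.75 + 0.44·50.16 + 0.33·46.6533 = 38.3285.
Var(X) = E[X²] − (E[X])² = 38.3285 − 29.8116 = 8.5169.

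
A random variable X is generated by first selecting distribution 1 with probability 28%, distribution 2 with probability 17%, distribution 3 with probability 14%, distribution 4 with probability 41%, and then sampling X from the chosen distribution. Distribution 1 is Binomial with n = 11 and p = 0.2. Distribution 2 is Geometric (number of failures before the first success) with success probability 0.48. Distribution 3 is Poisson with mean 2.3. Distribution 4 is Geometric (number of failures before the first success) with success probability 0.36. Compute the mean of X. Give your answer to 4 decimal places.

Component means — 1: 2.2; 2: 1.08333; 3: 2.3; 4: 1.77778.
E[X] = 0.28·2.2 + 0.17·1.08333 + 0.14·2.3 + 0.41·1.77778 = 1.85106.

1.8511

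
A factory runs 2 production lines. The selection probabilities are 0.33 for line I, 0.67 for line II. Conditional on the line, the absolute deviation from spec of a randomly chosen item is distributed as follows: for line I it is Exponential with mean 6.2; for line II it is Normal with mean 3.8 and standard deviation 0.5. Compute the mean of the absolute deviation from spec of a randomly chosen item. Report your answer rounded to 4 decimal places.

Component means — I: 6.2; II: 3.8.
E[X] = 0.33·6.2 + 0.67·3.8 = 4.592.

4.5920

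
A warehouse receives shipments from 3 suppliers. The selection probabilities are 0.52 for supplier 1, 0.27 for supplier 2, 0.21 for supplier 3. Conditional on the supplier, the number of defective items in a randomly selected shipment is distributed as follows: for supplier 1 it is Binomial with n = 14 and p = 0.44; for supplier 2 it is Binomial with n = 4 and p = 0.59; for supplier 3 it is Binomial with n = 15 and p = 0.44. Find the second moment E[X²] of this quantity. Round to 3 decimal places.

33.214

For each component E[X²] = Var + (mean)², giving 1: 41.3952; 2: 6.5372; 3: 47.256.
Overall E[X²] = 0.52·41.3952 + 0.27·6.5372 + 0.21·47.256 = 33.2143.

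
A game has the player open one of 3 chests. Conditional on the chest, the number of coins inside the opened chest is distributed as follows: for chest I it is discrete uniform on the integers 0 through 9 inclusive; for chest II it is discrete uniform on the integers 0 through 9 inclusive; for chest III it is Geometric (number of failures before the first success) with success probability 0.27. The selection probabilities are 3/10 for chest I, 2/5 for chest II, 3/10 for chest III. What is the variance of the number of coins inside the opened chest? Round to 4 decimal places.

Per component, I: μ=4.5, E[X²]=28.5; II: μ=4.5, E[X²]=28.5; III: μ=2.7037, E[X²]=17.3237.
E[X] = 0.3·4.5 + 0.4·4.5 + 0.3·2.7037 = 3.96111.
E[X²] = 0.3·28.5 + 0.4·28.5 + 0.3·17.3237 = 25.1471.
Var(X) = E[X²] − (E[X])² = 25.1471 − 15.6904 = 9.45672.

9.4567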